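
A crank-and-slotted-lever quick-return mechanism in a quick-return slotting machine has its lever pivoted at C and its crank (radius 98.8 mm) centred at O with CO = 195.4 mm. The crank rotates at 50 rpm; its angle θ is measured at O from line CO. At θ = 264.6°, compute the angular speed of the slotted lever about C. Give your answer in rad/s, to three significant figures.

0.939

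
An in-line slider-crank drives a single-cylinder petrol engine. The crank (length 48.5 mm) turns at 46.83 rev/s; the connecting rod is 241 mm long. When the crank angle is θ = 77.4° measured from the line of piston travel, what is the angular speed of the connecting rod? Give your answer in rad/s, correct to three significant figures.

13.2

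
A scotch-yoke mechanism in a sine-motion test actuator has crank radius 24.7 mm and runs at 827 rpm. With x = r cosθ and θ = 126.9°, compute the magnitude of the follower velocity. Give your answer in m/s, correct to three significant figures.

ω = 86.6 rad/s (from 827 rpm).
x = r cosθ ⇒ ẋ = −rω sinθ.
|v| = rω|sinθ| = 0.0247·86.6·|sin 126.9°| = 1.7106 m/s.

1.71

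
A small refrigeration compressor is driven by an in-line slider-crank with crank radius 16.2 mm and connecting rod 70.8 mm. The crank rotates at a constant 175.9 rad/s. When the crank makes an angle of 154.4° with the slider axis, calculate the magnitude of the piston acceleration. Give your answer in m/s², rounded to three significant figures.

379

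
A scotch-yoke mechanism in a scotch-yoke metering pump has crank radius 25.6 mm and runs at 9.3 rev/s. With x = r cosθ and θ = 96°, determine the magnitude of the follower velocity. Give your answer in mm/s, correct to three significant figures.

1490

ω = 58.43 rad/s (from 9.3 rev/s).
x = r cosθ ⇒ ẋ = −rω sinθ.
|v| = rω|sinθ| = 0.0256·58.43·|sin 96°| = 1.4877 m/s = 1487.7 mm/s.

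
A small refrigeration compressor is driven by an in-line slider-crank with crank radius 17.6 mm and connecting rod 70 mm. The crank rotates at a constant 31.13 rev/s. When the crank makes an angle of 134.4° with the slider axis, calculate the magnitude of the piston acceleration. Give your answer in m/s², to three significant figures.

472

ω = 2π·31.1 = 195.6 rad/s
x(θ) = r cosθ + √(L² − r² sin²θ); with ω constant, a = ω²·d²x/dθ².
d²x/dθ² = −r cosθ − r²(cos2θ)/√u − r⁴ sin²2θ/(4u^{3/2}),  u = L² − r² sin²θ = 0.00474188 m².
Substituting r = 0.0176 m, L = 0.07 m, θ = 134.4°: d²x/dθ² = +0.012335 m.
a = ω²·d²x/dθ² = (195.6)²·(+0.012335) = +471.9 m/s²;  |a| = 471.9 m/s².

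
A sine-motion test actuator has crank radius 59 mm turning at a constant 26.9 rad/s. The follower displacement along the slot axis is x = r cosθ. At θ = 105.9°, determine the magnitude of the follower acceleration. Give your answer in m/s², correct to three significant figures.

11.7

ω = 26.9 rad/s
x = r cosθ ⇒ ẍ = −rω² cosθ (ω constant).
|a| = rω²|cosθ| = 0.059·(26.9)²·|cos 105.9°| = 11.696 m/s².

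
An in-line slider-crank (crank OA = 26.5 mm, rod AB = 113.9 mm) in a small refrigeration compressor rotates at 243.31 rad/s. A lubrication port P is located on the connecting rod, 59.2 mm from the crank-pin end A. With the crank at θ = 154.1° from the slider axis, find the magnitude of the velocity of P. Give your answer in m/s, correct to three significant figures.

3.75

ω = 243.3 rad/s.  Crank-pin speed |V_A| = rω = 6.4477 m/s, perpendicular to OA.
Rod angle: sinφ = −(r/L) sinθ ⇒ φ = -5.833°; ω_rod = −rω cosθ/√(L²−r²sin²θ) = +51.188 rad/s.
V_P = V_A + ω_rod × AP, with AP = 0.0592 m along the rod.
Components: V_Px = −rω sinθ − a·ω_rod·sinφ = -2.5084 m/s;  V_Py = rω cosθ + a·ω_rod·cosφ = -2.7855 m/s.
|V_P| = √(V_Px² + V_Py²) = 3.7485 m/s.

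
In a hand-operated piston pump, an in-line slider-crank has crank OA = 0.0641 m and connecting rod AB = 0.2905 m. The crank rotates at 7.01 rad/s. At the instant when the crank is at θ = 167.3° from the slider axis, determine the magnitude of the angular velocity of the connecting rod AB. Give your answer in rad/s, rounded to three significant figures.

1.51

ω = 7.01 rad/s
The rod makes angle φ with the slider axis where L sinφ = r sinθ; differentiating, L cosφ·φ̇ = r ω cosθ.
L cosφ = √(L² − r² sin²θ) = 0.29016 m.
|ω_rod| = r ω |cosθ| / √(L² − r² sin²θ) = 0.0641·7.01·0.97553/0.29016 = 1.5107 rad/s.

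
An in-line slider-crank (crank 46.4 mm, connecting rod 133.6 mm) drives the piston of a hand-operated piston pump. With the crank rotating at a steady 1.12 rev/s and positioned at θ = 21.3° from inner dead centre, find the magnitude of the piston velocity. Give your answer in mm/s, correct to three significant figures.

157

ω = 2π·1.12 = 7.037 rad/s
For an in-line slider-crank, x = r cosθ + √(L² − r² sin²θ), so v = −rω sinθ·[1 + r cosθ/√(L² − r² sin²θ)].
With r = 0.0464 m, L = 0.1336 m, θ = 21.3°: √(L² − r² sin²θ) = 0.13253 m.
v = −0.0464·7.037·0.36325·[1 + 0.0464·0.93169/0.13253] = -0.1573 m/s.
|v| = 0.1573 m/s = 157.3 mm/s.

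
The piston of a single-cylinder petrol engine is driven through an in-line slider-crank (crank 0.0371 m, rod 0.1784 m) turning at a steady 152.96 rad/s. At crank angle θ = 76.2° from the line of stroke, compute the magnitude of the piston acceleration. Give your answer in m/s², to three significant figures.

44.2

ω = 153 rad/s
x(θ) = r cosθ + √(L² − r² sin²θ); with ω constant, a = ω²·d²x/dθ².
d²x/dθ² = −r cosθ − r²(cos2θ)/√u − r⁴ sin²2θ/(4u^{3/2}),  u = L² − r² sin²θ = 0.0305285 m².
Substituting r = 0.0371 m, L = 0.1784 m, θ = 76.2°: d²x/dθ² = -0.0018875 m.
a = ω²·d²x/dθ² = (153)²·(-0.0018875) = -44.161 m/s²;  |a| = 44.161 m/s².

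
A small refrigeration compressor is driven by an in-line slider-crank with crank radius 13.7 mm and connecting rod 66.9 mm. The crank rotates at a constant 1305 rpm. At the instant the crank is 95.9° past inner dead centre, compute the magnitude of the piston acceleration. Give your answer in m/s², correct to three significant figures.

ω = 2π·1305/60 = 136.7 rad/s
x(θ) = r cosθ + √(L² − r² sin²θ); with ω constant, a = ω²·d²x/dθ².
d²x/dθ² = −r cosθ − r²(cos2θ)/√u − r⁴ sin²2θ/(4u^{3/2}),  u = L² − r² sin²θ = 0.0042899 m².
Substituting r = 0.0137 m, L = 0.0669 m, θ = 95.9°: d²x/dθ² = +0.004212 m.
a = ω²·d²x/dθ² = (136.7)²·(+0.004212) = +78.662 m/s²;  |a| = 78.662 m/s².

78.7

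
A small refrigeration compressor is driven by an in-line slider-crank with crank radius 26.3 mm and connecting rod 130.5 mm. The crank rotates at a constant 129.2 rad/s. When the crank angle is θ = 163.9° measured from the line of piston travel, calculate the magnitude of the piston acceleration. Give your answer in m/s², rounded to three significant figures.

ω = 129.2 rad/s
x(θ) = r cosθ + √(L² − r² sin²θ); with ω constant, a = ω²·d²x/dθ².
d²x/dθ² = −r cosθ − r²(cos2θ)/√u − r⁴ sin²2θ/(4u^{3/2}),  u = L² − r² sin²θ = 0.0169771 m².
Substituting r = 0.0263 m, L = 0.1305 m, θ = 163.9°: d²x/dθ² = +0.020761 m.
a = ω²·d²x/dθ² = (129.2)²·(+0.020761) = +346.56 m/s²;  |a| = 346.56 m/s².

347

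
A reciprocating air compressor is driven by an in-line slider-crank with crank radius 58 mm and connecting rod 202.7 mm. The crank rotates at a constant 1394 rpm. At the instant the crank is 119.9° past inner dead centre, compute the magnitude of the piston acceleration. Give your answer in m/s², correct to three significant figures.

ω = 2π·1394/60 = 146 rad/s
x(θ) = r cosθ + √(L² − r² sin²θ); with ω constant, a = ω²·d²x/dθ².
d²x/dθ² = −r cosθ − r²(cos2θ)/√u − r⁴ sin²2θ/(4u^{3/2}),  u = L² − r² sin²θ = 0.0385592 m².
Substituting r = 0.058 m, L = 0.2027 m, θ = 119.9°: d²x/dθ² = +0.037251 m.
a = ω²·d²x/dθ² = (146)²·(+0.037251) = +793.81 m/s²;  |a| = 793.81 m/s².

794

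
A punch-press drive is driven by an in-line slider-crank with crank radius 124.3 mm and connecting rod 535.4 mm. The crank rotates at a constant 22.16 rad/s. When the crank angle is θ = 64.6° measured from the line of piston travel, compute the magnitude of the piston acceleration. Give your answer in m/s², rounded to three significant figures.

17.1

ω = 22.16 rad/s
x(θ) = r cosθ + √(L² − r² sin²θ); with ω constant, a = ω²·d²x/dθ².
d²x/dθ² = −r cosθ − r²(cos2θ)/√u − r⁴ sin²2θ/(4u^{3/2}),  u = L² − r² sin²θ = 0.274045 m².
Substituting r = 0.1243 m, L = 0.5354 m, θ = 64.6°: d²x/dθ² = -0.034913 m.
a = ω²·d²x/dθ² = (22.16)²·(-0.034913) = -17.144 m/s²;  |a| = 17.144 m/s².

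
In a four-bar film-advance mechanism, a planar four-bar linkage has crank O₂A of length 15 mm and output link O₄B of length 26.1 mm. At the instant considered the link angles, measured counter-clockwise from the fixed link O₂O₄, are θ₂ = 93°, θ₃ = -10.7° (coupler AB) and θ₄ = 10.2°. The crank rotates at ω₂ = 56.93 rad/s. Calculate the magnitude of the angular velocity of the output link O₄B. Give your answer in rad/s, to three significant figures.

ω₂ = 56.93 rad/s
Differentiating the loop-closure r₂e^{iθ₂}+r₃e^{iθ₃}=r₁+r₄e^{iθ₄} gives r₂ω₂e^{iθ₂}+r₃ω₃e^{iθ₃}=r₄ω₄e^{iθ₄}.
Eliminating the other unknown: ω₄ = r₂ω₂ sin(θ₂−θ₃) / [r₄ sin(θ₄−θ₃)].
Numerator sine = +0.97155; denominator sine = +0.35674.
Result = 0.015·56.93·(+0.97155) / (0.0261·(+0.35674)) = +89.106 rad/s; magnitude 89.106 rad/s.

89.1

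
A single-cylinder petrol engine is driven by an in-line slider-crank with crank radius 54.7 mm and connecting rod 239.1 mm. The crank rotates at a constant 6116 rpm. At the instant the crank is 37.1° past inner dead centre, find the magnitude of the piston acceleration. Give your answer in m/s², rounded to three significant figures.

19400

ω = 2π·6116/60 = 640.5 rad/s
x(θ) = r cosθ + √(L² − r² sin²θ); with ω constant, a = ω²·d²x/dθ².
d²x/dθ² = −r cosθ − r²(cos2θ)/√u − r⁴ sin²2θ/(4u^{3/2}),  u = L² − r² sin²θ = 0.0560801 m².
Substituting r = 0.0547 m, L = 0.2391 m, θ = 37.1°: d²x/dθ² = -0.047224 m.
a = ω²·d²x/dθ² = (640.5)²·(-0.047224) = -19371 m/s²;  |a| = 19371 m/s².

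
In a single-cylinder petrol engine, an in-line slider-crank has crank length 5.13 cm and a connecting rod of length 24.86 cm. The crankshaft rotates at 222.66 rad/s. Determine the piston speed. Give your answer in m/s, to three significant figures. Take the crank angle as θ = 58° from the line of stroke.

10.8

ω = 222.7 rad/s
For an in-line slider-crank, x = r cosθ + √(L² − r² sin²θ), so v = −rω sinθ·[1 + r cosθ/√(L² − r² sin²θ)].
With r = 0.0513 m, L = 0.2486 m, θ = 58°: √(L² − r² sin²θ) = 0.24476 m.
v = −0.0513·222.7·0.84805·[1 + 0.0513·0.52992/0.24476] = -10.763 m/s.
|v| = 10.763 m/s.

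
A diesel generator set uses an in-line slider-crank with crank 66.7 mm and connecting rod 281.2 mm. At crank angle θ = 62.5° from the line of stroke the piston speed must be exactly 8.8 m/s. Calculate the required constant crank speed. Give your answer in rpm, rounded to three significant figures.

1280

For an in-line slider-crank, |v_piston| = rω|sinθ|·[1 + r cosθ/√(L² − r² sin²θ)].
With r = 0.0667 m, L = 0.2812 m, θ = 62.5°: the bracketed kinematic factor |dx/dθ| = 0.065792 m.
ω = v/|dx/dθ| = 8.8/0.065792 = 133.76 rad/s.
N = 60ω/(2π) = 1277.3 rpm.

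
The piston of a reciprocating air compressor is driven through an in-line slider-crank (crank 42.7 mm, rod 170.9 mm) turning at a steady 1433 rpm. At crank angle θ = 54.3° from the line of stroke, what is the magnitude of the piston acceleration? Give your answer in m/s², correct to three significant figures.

ω = 2π·1433/60 = 150.1 rad/s
x(θ) = r cosθ + √(L² − r² sin²θ); with ω constant, a = ω²·d²x/dθ².
d²x/dθ² = −r cosθ − r²(cos2θ)/√u − r⁴ sin²2θ/(4u^{3/2}),  u = L² − r² sin²θ = 0.0280044 m².
Substituting r = 0.0427 m, L = 0.1709 m, θ = 54.3°: d²x/dθ² = -0.021601 m.
a = ω²·d²x/dθ² = (150.1)²·(-0.021601) = -486.44 m/s²;  |a| = 486.44 m/s².

486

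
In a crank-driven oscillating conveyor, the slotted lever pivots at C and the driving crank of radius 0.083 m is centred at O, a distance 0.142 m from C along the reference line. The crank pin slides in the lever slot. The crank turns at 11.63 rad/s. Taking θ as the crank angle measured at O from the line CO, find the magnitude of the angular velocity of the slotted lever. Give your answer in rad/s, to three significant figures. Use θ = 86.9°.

ω = 11.63 rad/s
Crank pin A relative to C: A = (d + r cosθ, r sinθ); lever angle φ = atan2(r sinθ, d + r cosθ).
Differentiating tanφ: φ̇ = rω(d cosθ + r)/(d² + r² + 2dr cosθ).
d² + r² + 2dr cosθ = |CA|² = 0.0283277 m²;  d cosθ + r = +0.090679 m.
|ω_lever| = |0.083·11.63·+0.090679| / 0.0283277 = 3.09 rad/s.

3.09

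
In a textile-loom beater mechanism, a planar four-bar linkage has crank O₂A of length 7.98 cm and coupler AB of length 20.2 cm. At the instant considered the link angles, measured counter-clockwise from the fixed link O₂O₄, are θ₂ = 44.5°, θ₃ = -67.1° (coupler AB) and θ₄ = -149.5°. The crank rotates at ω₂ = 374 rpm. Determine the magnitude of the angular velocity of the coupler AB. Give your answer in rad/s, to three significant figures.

3.78

ω₂ = 39.17 rad/s (from 374 rpm).
Differentiating the loop-closure r₂e^{iθ₂}+r₃e^{iθ₃}=r₁+r₄e^{iθ₄} gives r₂ω₂e^{iθ₂}+r₃ω₃e^{iθ₃}=r₄ω₄e^{iθ₄}.
Eliminating the other unknown: ω₃ = r₂ω₂ sin(θ₄−θ₂) / [r₃ sin(θ₃−θ₄)].
Numerator sine = +0.24192; denominator sine = +0.99122.
Result = 0.0798·39.17·(+0.24192) / (0.202·(+0.99122)) = +3.7762 rad/s; magnitude 3.7762 rad/s.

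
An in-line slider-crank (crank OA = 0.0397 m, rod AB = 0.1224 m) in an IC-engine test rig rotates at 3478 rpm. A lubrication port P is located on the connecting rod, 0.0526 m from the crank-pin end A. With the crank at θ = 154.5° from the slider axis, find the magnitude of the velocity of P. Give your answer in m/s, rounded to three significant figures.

ω = 364.2 rad/s.  Crank-pin speed |V_A| = rω = 14.459 m/s, perpendicular to OA.
Rod angle: sinφ = −(r/L) sinθ ⇒ φ = -8.027°; ω_rod = −rω cosθ/√(L²−r²sin²θ) = +107.68 rad/s.
V_P = V_A + ω_rod × AP, with AP = 0.0526 m along the rod.
Components: V_Px = −rω sinθ − a·ω_rod·sinφ = -5.434 m/s;  V_Py = rω cosθ + a·ω_rod·cosφ = -7.4424 m/s.
|V_P| = √(V_Px² + V_Py²) = 9.2151 m/s.

9.22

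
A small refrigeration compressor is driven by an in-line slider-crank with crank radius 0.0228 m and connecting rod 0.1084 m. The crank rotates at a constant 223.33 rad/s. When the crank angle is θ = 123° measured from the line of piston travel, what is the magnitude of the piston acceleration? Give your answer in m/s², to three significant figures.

ω = 223.3 rad/s
x(θ) = r cosθ + √(L² − r² sin²θ); with ω constant, a = ω²·d²x/dθ².
d²x/dθ² = −r cosθ − r²(cos2θ)/√u − r⁴ sin²2θ/(4u^{3/2}),  u = L² − r² sin²θ = 0.0113849 m².
Substituting r = 0.0228 m, L = 0.1084 m, θ = 123°: d²x/dθ² = +0.014353 m.
a = ω²·d²x/dθ² = (223.3)²·(+0.014353) = +715.87 m/s²;  |a| = 715.87 m/s².

716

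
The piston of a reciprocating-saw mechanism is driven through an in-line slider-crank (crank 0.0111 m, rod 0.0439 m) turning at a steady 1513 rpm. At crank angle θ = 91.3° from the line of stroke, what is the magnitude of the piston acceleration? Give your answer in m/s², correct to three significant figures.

ω = 2π·1513/60 = 158.4 rad/s
x(θ) = r cosθ + √(L² − r² sin²θ); with ω constant, a = ω²·d²x/dθ².
d²x/dθ² = −r cosθ − r²(cos2θ)/√u − r⁴ sin²2θ/(4u^{3/2}),  u = L² − r² sin²θ = 0.00180406 m².
Substituting r = 0.0111 m, L = 0.0439 m, θ = 91.3°: d²x/dθ² = +0.0031496 m.
a = ω²·d²x/dθ² = (158.4)²·(+0.0031496) = +79.065 m/s²;  |a| = 79.065 m/s².

79.1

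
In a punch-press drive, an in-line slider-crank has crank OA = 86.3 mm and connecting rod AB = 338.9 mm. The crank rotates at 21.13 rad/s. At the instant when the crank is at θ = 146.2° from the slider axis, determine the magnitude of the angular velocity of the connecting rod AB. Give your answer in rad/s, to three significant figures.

ω = 21.13 rad/s
The rod makes angle φ with the slider axis where L sinφ = r sinθ; differentiating, L cosφ·φ̇ = r ω cosθ.
L cosφ = √(L² − r² sin²θ) = 0.33548 m.
|ω_rod| = r ω |cosθ| / √(L² − r² sin²θ) = 0.0863·21.13·0.83098/0.33548 = 4.5168 rad/s.

4.52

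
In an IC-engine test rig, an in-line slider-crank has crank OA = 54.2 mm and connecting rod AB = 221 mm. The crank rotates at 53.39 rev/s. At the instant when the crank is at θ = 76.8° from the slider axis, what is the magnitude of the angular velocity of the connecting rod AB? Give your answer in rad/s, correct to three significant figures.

19.3

ω = 335.5 rad/s (converted from 53.39 rev/s).
The rod makes angle φ with the slider axis where L sinφ = r sinθ; differentiating, L cosφ·φ̇ = r ω cosθ.
L cosφ = √(L² − r² sin²θ) = 0.21461 m.
|ω_rod| = r ω |cosθ| / √(L² − r² sin²θ) = 0.0542·335.5·0.22835/0.21461 = 19.346 rad/s.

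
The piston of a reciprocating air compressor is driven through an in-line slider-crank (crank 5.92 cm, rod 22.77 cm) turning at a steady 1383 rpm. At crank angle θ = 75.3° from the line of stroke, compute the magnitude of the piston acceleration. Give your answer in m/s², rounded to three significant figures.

ω = 2π·1383/60 = 144.8 rad/s
x(θ) = r cosθ + √(L² − r² sin²θ); with ω constant, a = ω²·d²x/dθ².
d²x/dθ² = −r cosθ − r²(cos2θ)/√u − r⁴ sin²2θ/(4u^{3/2}),  u = L² − r² sin²θ = 0.0485683 m².
Substituting r = 0.0592 m, L = 0.2277 m, θ = 75.3°: d²x/dθ² = -0.0012371 m.
a = ω²·d²x/dθ² = (144.8)²·(-0.0012371) = -25.948 m/s²;  |a| = 25.948 m/s².

25.9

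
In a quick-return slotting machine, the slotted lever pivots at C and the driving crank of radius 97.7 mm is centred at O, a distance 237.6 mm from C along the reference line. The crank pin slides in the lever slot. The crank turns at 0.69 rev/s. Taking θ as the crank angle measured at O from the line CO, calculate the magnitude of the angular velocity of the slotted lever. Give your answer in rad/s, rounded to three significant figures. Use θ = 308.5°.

ω = 4.335 rad/s (from 0.69 rev/s).
Crank pin A relative to C: A = (d + r cosθ, r sinθ); lever angle φ = atan2(r sinθ, d + r cosθ).
Differentiating tanφ: φ̇ = rω(d cosθ + r)/(d² + r² + 2dr cosθ).
d² + r² + 2dr cosθ = |CA|² = 0.0949006 m²;  d cosθ + r = +0.24561 m.
|ω_lever| = |0.0977·4.335·+0.24561| / 0.0949006 = 1.0962 rad/s.

1.10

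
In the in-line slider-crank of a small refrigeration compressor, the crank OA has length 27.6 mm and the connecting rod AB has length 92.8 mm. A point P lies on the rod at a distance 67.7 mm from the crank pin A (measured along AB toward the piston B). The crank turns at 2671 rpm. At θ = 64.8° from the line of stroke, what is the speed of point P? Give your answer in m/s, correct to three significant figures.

7.71

ω = 279.7 rad/s.  Crank-pin speed |V_A| = rω = 7.7199 m/s, perpendicular to OA.
Rod angle: sinφ = −(r/L) sinθ ⇒ φ = -15.611°; ω_rod = −rω cosθ/√(L²−r²sin²θ) = -36.777 rad/s.
V_P = V_A + ω_rod × AP, with AP = 0.0677 m along the rod.
Components: V_Px = −rω sinθ − a·ω_rod·sinφ = -7.6552 m/s;  V_Py = rω cosθ + a·ω_rod·cosφ = +0.88904 m/s.
|V_P| = √(V_Px² + V_Py²) = 7.7066 m/s.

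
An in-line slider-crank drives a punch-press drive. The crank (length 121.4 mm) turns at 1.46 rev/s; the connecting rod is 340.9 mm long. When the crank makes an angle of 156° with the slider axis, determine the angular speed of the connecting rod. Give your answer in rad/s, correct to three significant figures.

3.02

ω = 9.173 rad/s (converted from 1.46 rev/s).
The rod makes angle φ with the slider axis where L sinφ = r sinθ; differentiating, L cosφ·φ̇ = r ω cosθ.
L cosφ = √(L² − r² sin²θ) = 0.3373 m.
|ω_rod| = r ω |cosθ| / √(L² − r² sin²θ) = 0.1214·9.173·0.91355/0.3373 = 3.0162 rad/s.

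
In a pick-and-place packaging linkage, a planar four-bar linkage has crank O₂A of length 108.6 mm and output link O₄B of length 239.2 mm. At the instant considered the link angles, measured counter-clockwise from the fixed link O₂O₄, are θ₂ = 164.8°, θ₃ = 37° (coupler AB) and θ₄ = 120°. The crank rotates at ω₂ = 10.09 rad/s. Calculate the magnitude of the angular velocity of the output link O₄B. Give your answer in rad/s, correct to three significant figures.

ω₂ = 10.09 rad/s
Differentiating the loop-closure r₂e^{iθ₂}+r₃e^{iθ₃}=r₁+r₄e^{iθ₄} gives r₂ω₂e^{iθ₂}+r₃ω₃e^{iθ₃}=r₄ω₄e^{iθ₄}.
Eliminating the other unknown: ω₄ = r₂ω₂ sin(θ₂−θ₃) / [r₄ sin(θ₄−θ₃)].
Numerator sine = +0.79016; denominator sine = +0.99255.
Result = 0.1086·10.09·(+0.79016) / (0.2392·(+0.99255)) = +3.6469 rad/s; magnitude 3.6469 rad/s.

3.65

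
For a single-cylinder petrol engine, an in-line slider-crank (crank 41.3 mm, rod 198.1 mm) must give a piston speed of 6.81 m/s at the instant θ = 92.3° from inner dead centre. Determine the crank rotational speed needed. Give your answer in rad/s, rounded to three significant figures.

For an in-line slider-crank, |v_piston| = rω|sinθ|·[1 + r cosθ/√(L² − r² sin²θ)].
With r = 0.0413 m, L = 0.1981 m, θ = 92.3°: the bracketed kinematic factor |dx/dθ| = 0.040914 m.
ω = v/|dx/dθ| = 6.81/0.040914 = 166.45 rad/s.

166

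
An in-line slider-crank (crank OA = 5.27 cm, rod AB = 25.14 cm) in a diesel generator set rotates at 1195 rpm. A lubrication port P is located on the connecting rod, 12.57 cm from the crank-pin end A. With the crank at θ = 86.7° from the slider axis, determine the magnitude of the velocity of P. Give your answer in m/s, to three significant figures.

ω = 125.1 rad/s.  Crank-pin speed |V_A| = rω = 6.5949 m/s, perpendicular to OA.
Rod angle: sinφ = −(r/L) sinθ ⇒ φ = -12.080°; ω_rod = −rω cosθ/√(L²−r²sin²θ) = -1.5443 rad/s.
V_P = V_A + ω_rod × AP, with AP = 0.1257 m along the rod.
Components: V_Px = −rω sinθ − a·ω_rod·sinφ = -6.6246 m/s;  V_Py = rω cosθ + a·ω_rod·cosφ = +0.18981 m/s.
|V_P| = √(V_Px² + V_Py²) = 6.6273 m/s.

6.63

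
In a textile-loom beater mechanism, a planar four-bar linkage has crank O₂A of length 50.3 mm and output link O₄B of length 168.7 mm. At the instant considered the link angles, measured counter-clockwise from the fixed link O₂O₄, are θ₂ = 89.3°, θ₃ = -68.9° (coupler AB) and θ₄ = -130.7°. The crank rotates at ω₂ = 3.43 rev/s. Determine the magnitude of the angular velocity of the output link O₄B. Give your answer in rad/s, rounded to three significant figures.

2.71

ω₂ = 21.55 rad/s (from 3.43 rev/s).
Differentiating the loop-closure r₂e^{iθ₂}+r₃e^{iθ₃}=r₁+r₄e^{iθ₄} gives r₂ω₂e^{iθ₂}+r₃ω₃e^{iθ₃}=r₄ω₄e^{iθ₄}.
Eliminating the other unknown: ω₄ = r₂ω₂ sin(θ₂−θ₃) / [r₄ sin(θ₄−θ₃)].
Numerator sine = +0.37137; denominator sine = -0.88130.
Result = 0.0503·21.55·(+0.37137) / (0.1687·(-0.88130)) = -2.7077 rad/s; magnitude 2.7077 rad/s.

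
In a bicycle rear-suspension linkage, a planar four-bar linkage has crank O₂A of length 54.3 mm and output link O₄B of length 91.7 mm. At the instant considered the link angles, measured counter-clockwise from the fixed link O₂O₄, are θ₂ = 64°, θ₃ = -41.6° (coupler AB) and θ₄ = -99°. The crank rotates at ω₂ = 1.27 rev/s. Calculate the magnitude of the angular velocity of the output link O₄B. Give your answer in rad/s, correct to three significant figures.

ω₂ = 7.98 rad/s (from 1.27 rev/s).
Differentiating the loop-closure r₂e^{iθ₂}+r₃e^{iθ₃}=r₁+r₄e^{iθ₄} gives r₂ω₂e^{iθ₂}+r₃ω₃e^{iθ₃}=r₄ω₄e^{iθ₄}.
Eliminating the other unknown: ω₄ = r₂ω₂ sin(θ₂−θ₃) / [r₄ sin(θ₄−θ₃)].
Numerator sine = +0.96316; denominator sine = -0.84245.
Result = 0.0543·7.98·(+0.96316) / (0.0917·(-0.84245)) = -5.4022 rad/s; magnitude 5.4022 rad/s.

5.40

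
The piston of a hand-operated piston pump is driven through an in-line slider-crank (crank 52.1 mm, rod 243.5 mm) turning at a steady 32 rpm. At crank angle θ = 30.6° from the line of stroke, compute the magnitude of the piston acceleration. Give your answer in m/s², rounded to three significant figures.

0.565

ω = 2π·32/60 = 3.351 rad/s
x(θ) = r cosθ + √(L² − r² sin²θ); with ω constant, a = ω²·d²x/dθ².
d²x/dθ² = −r cosθ − r²(cos2θ)/√u − r⁴ sin²2θ/(4u^{3/2}),  u = L² − r² sin²θ = 0.0585889 m².
Substituting r = 0.0521 m, L = 0.2435 m, θ = 30.6°: d²x/dθ² = -0.050347 m.
a = ω²·d²x/dθ² = (3.351)²·(-0.050347) = -0.56537 m/s²;  |a| = 0.56537 m/s².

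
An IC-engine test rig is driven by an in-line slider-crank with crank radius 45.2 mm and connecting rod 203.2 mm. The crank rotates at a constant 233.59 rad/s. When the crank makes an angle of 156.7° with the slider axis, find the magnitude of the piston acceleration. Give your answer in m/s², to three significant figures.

ω = 233.6 rad/s
x(θ) = r cosθ + √(L² − r² sin²θ); with ω constant, a = ω²·d²x/dθ².
d²x/dθ² = −r cosθ − r²(cos2θ)/√u − r⁴ sin²2θ/(4u^{3/2}),  u = L² − r² sin²θ = 0.0409706 m².
Substituting r = 0.0452 m, L = 0.2032 m, θ = 156.7°: d²x/dθ² = +0.034512 m.
a = ω²·d²x/dθ² = (233.6)²·(+0.034512) = +1883.1 m/s²;  |a| = 1883.1 m/s².

1880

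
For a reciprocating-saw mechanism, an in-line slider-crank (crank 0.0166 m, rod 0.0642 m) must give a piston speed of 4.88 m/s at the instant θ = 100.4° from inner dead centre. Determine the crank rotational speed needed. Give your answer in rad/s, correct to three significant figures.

314

For an in-line slider-crank, |v_piston| = rω|sinθ|·[1 + r cosθ/√(L² − r² sin²θ)].
With r = 0.0166 m, L = 0.0642 m, θ = 100.4°: the bracketed kinematic factor |dx/dθ| = 0.015539 m.
ω = v/|dx/dθ| = 4.88/0.015539 = 314.04 rad/s.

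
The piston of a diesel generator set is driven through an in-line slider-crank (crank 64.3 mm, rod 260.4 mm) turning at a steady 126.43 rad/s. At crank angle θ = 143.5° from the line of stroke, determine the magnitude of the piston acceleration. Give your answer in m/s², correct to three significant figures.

ω = 126.4 rad/s
x(θ) = r cosθ + √(L² − r² sin²θ); with ω constant, a = ω²·d²x/dθ².
d²x/dθ² = −r cosθ − r²(cos2θ)/√u − r⁴ sin²2θ/(4u^{3/2}),  u = L² − r² sin²θ = 0.0663453 m².
Substituting r = 0.0643 m, L = 0.2604 m, θ = 143.5°: d²x/dθ² = +0.046766 m.
a = ω²·d²x/dθ² = (126.4)²·(+0.046766) = +747.54 m/s²;  |a| = 747.54 m/s².

748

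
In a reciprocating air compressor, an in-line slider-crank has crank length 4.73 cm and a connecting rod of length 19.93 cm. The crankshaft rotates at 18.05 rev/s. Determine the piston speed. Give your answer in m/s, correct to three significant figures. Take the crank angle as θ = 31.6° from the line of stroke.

ω = 2π·18.1 = 113.4 rad/s
For an in-line slider-crank, x = r cosθ + √(L² − r² sin²θ), so v = −rω sinθ·[1 + r cosθ/√(L² − r² sin²θ)].
With r = 0.0473 m, L = 0.1993 m, θ = 31.6°: √(L² − r² sin²θ) = 0.19775 m.
v = −0.0473·113.4·0.52399·[1 + 0.0473·0.85173/0.19775] = -3.3835 m/s.
|v| = 3.3835 m/s.

3.38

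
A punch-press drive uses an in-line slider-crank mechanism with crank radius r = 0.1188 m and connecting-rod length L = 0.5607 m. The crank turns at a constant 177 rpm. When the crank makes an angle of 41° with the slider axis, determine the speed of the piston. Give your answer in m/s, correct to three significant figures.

1.68

ω = 2π·177/60 = 18.54 rad/s
For an in-line slider-crank, x = r cosθ + √(L² − r² sin²θ), so v = −rω sinθ·[1 + r cosθ/√(L² − r² sin²θ)].
With r = 0.1188 m, L = 0.5607 m, θ = 41°: √(L² − r² sin²θ) = 0.55526 m.
v = −0.1188·18.54·0.65606·[1 + 0.1188·0.75471/0.55526] = -1.6779 m/s.
|v| = 1.6779 m/s.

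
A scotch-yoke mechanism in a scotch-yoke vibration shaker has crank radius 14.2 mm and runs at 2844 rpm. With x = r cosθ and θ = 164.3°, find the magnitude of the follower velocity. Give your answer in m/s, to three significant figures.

1.14

ω = 297.8 rad/s (from 2844 rpm).
x = r cosθ ⇒ ẋ = −rω sinθ.
|v| = rω|sinθ| = 0.0142·297.8·|sin 164.3°| = 1.1444 m/s.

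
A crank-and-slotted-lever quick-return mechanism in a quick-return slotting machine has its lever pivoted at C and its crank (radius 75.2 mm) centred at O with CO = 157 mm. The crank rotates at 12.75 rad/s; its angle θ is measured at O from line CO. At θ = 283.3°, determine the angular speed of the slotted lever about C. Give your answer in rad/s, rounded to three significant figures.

2.99

ω = 12.75 rad/s
Crank pin A relative to C: A = (d + r cosθ, r sinθ); lever angle φ = atan2(r sinθ, d + r cosθ).
Differentiating tanφ: φ̇ = rω(d cosθ + r)/(d² + r² + 2dr cosθ).
d² + r² + 2dr cosθ = |CA|² = 0.0357362 m²;  d cosθ + r = +0.11132 m.
|ω_lever| = |0.0752·12.75·+0.11132| / 0.0357362 = 2.9867 rad/s.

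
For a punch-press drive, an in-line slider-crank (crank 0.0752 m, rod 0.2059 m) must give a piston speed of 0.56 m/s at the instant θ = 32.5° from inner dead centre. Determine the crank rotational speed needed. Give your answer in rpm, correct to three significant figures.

101

For an in-line slider-crank, |v_piston| = rω|sinθ|·[1 + r cosθ/√(L² − r² sin²θ)].
With r = 0.0752 m, L = 0.2059 m, θ = 32.5°: the bracketed kinematic factor |dx/dθ| = 0.053098 m.
ω = v/|dx/dθ| = 0.56/0.053098 = 10.547 rad/s.
N = 60ω/(2π) = 100.71 rpm.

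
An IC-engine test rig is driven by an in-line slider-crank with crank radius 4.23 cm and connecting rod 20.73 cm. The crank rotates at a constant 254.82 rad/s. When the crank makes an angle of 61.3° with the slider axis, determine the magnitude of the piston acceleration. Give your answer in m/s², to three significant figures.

1020

ω = 254.8 rad/s
x(θ) = r cosθ + √(L² − r² sin²θ); with ω constant, a = ω²·d²x/dθ².
d²x/dθ² = −r cosθ − r²(cos2θ)/√u − r⁴ sin²2θ/(4u^{3/2}),  u = L² − r² sin²θ = 0.0415966 m².
Substituting r = 0.0423 m, L = 0.2073 m, θ = 61.3°: d²x/dθ² = -0.015654 m.
a = ω²·d²x/dθ² = (254.8)²·(-0.015654) = -1016.4 m/s²;  |a| = 1016.4 m/s².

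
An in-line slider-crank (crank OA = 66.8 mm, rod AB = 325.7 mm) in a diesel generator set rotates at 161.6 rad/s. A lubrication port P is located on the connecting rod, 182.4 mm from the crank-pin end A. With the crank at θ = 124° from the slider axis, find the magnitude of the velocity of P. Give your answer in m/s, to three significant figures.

ω = 161.6 rad/s.  Crank-pin speed |V_A| = rω = 10.795 m/s, perpendicular to OA.
Rod angle: sinφ = −(r/L) sinθ ⇒ φ = -9.790°; ω_rod = −rω cosθ/√(L²−r²sin²θ) = +18.808 rad/s.
V_P = V_A + ω_rod × AP, with AP = 0.1824 m along the rod.
Components: V_Px = −rω sinθ − a·ω_rod·sinφ = -8.3661 m/s;  V_Py = rω cosθ + a·ω_rod·cosφ = -2.6559 m/s.
|V_P| = √(V_Px² + V_Py²) = 8.7775 m/s.

8.78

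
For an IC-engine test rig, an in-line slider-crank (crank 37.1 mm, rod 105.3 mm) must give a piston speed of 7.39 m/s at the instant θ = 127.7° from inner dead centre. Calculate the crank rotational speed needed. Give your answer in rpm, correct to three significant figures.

3100

For an in-line slider-crank, |v_piston| = rω|sinθ|·[1 + r cosθ/√(L² − r² sin²θ)].
With r = 0.0371 m, L = 0.1053 m, θ = 127.7°: the bracketed kinematic factor |dx/dθ| = 0.022769 m.
ω = v/|dx/dθ| = 7.39/0.022769 = 324.57 rad/s.
N = 60ω/(2π) = 3099.4 rpm.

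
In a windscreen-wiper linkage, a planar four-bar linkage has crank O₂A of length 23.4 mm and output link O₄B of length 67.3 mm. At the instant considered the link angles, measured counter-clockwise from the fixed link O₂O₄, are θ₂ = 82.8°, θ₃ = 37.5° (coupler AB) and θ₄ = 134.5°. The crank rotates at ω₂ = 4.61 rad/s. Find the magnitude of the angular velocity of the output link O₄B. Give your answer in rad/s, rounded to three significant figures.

ω₂ = 4.61 rad/s
Differentiating the loop-closure r₂e^{iθ₂}+r₃e^{iθ₃}=r₁+r₄e^{iθ₄} gives r₂ω₂e^{iθ₂}+r₃ω₃e^{iθ₃}=r₄ω₄e^{iθ₄}.
Eliminating the other unknown: ω₄ = r₂ω₂ sin(θ₂−θ₃) / [r₄ sin(θ₄−θ₃)].
Numerator sine = +0.71080; denominator sine = +0.99255.
Result = 0.0234·4.61·(+0.71080) / (0.0673·(+0.99255)) = +1.1479 rad/s; magnitude 1.1479 rad/s.

1.15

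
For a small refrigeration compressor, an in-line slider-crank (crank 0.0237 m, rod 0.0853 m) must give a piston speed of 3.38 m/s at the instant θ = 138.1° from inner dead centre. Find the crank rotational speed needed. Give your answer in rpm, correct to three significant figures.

For an in-line slider-crank, |v_piston| = rω|sinθ|·[1 + r cosθ/√(L² − r² sin²θ)].
With r = 0.0237 m, L = 0.0853 m, θ = 138.1°: the bracketed kinematic factor |dx/dθ| = 0.012497 m.
ω = v/|dx/dθ| = 3.38/0.012497 = 270.47 rad/s.
N = 60ω/(2π) = 2582.8 rpm.

2580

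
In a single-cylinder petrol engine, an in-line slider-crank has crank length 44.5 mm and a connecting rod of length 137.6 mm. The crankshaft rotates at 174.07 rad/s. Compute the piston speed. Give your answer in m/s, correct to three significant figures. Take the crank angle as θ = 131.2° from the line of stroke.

ω = 174.1 rad/s
For an in-line slider-crank, x = r cosθ + √(L² − r² sin²θ), so v = −rω sinθ·[1 + r cosθ/√(L² − r² sin²θ)].
With r = 0.0445 m, L = 0.1376 m, θ = 131.2°: √(L² − r² sin²θ) = 0.13346 m.
v = −0.0445·174.1·0.75241·[1 + 0.0445·-0.65869/0.13346] = -4.5483 m/s.
|v| = 4.5483 m/s.

4.55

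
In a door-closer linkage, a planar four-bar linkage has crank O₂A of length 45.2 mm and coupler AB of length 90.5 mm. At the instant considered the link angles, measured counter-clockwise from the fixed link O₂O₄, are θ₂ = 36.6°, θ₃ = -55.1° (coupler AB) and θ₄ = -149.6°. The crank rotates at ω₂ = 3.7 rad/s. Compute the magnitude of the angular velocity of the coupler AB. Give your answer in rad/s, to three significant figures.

0.200

ω₂ = 3.7 rad/s
Differentiating the loop-closure r₂e^{iθ₂}+r₃e^{iθ₃}=r₁+r₄e^{iθ₄} gives r₂ω₂e^{iθ₂}+r₃ω₃e^{iθ₃}=r₄ω₄e^{iθ₄}.
Eliminating the other unknown: ω₃ = r₂ω₂ sin(θ₄−θ₂) / [r₃ sin(θ₃−θ₄)].
Numerator sine = +0.10800; denominator sine = +0.99692.
Result = 0.0452·3.7·(+0.10800) / (0.0905·(+0.99692)) = +0.2002 rad/s; magnitude 0.2002 rad/s.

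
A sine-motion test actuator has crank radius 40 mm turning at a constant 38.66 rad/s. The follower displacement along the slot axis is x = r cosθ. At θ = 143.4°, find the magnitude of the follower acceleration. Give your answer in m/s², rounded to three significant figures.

ω = 38.66 rad/s
x = r cosθ ⇒ ẍ = −rω² cosθ (ω constant).
|a| = rω²|cosθ| = 0.04·(38.66)²·|cos 143.4°| = 47.995 m/s².

48.0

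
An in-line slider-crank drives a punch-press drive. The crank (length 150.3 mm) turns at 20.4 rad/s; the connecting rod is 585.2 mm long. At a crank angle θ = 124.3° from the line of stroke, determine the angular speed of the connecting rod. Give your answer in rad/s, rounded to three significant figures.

3.02

ω = 20.4 rad/s
The rod makes angle φ with the slider axis where L sinφ = r sinθ; differentiating, L cosφ·φ̇ = r ω cosθ.
L cosφ = √(L² − r² sin²θ) = 0.57188 m.
|ω_rod| = r ω |cosθ| / √(L² − r² sin²θ) = 0.1503·20.4·0.56353/0.57188 = 3.0213 rad/s.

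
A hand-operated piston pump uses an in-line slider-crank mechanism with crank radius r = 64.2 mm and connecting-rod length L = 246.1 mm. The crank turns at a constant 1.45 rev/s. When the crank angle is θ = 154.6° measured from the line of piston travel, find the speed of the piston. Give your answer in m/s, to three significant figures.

ω = 2π·1.45 = 9.111 rad/s
For an in-line slider-crank, x = r cosθ + √(L² − r² sin²θ), so v = −rω sinθ·[1 + r cosθ/√(L² − r² sin²θ)].
With r = 0.0642 m, L = 0.2461 m, θ = 154.6°: √(L² − r² sin²θ) = 0.24455 m.
v = −0.0642·9.111·0.42894·[1 + 0.0642·-0.90334/0.24455] = -0.19139 m/s.
|v| = 0.19139 m/s.

0.191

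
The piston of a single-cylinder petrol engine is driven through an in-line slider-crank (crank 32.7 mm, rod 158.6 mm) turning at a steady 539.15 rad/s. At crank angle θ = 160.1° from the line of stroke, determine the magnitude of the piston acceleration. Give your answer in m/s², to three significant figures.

ω = 539.1 rad/s
x(θ) = r cosθ + √(L² − r² sin²θ); with ω constant, a = ω²·d²x/dθ².
d²x/dθ² = −r cosθ − r²(cos2θ)/√u − r⁴ sin²2θ/(4u^{3/2}),  u = L² − r² sin²θ = 0.0250301 m².
Substituting r = 0.0327 m, L = 0.1586 m, θ = 160.1°: d²x/dθ² = +0.025525 m.
a = ω²·d²x/dθ² = (539.1)²·(+0.025525) = +7419.7 m/s²;  |a| = 7419.7 m/s².

7420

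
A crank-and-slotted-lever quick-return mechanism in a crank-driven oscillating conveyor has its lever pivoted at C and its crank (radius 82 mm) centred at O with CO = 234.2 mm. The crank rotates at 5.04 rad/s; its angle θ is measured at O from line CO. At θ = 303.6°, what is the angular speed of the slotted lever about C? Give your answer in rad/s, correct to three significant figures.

1.06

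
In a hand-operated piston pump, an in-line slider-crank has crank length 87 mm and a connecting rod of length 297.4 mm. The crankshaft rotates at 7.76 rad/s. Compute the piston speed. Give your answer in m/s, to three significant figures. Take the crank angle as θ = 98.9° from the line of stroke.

ω = 7.76 rad/s
For an in-line slider-crank, x = r cosθ + √(L² − r² sin²θ), so v = −rω sinθ·[1 + r cosθ/√(L² − r² sin²θ)].
With r = 0.087 m, L = 0.2974 m, θ = 98.9°: √(L² − r² sin²θ) = 0.28471 m.
v = −0.087·7.76·0.98796·[1 + 0.087·-0.15471/0.28471] = -0.63546 m/s.
|v| = 0.63546 m/s.

0.635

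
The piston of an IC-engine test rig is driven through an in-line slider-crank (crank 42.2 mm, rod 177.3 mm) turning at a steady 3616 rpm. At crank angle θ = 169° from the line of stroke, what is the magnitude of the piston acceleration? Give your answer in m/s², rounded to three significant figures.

ω = 2π·3616/60 = 378.7 rad/s
x(θ) = r cosθ + √(L² − r² sin²θ); with ω constant, a = ω²·d²x/dθ².
d²x/dθ² = −r cosθ − r²(cos2θ)/√u − r⁴ sin²2θ/(4u^{3/2}),  u = L² − r² sin²θ = 0.0313705 m².
Substituting r = 0.0422 m, L = 0.1773 m, θ = 169°: d²x/dθ² = +0.032082 m.
a = ω²·d²x/dθ² = (378.7)²·(+0.032082) = +4600.2 m/s²;  |a| = 4600.2 m/s².

4600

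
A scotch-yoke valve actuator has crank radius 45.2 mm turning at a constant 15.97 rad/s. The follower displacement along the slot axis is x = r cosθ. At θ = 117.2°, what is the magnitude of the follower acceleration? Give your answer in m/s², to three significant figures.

5.27

ω = 15.97 rad/s
x = r cosθ ⇒ ẍ = −rω² cosθ (ω constant).
|a| = rω²|cosθ| = 0.0452·(15.97)²·|cos 117.2°| = 5.2694 m/s².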